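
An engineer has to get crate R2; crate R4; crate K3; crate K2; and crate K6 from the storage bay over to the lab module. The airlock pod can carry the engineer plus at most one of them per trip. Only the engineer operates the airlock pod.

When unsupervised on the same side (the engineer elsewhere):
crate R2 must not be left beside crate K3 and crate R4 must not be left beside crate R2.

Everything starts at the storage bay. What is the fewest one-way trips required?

11

Counting alone: the engineer can take at most 1 across per trip to the lab module, so moving all 5 needs at least 5 loaded trips out, with a return between consecutive ones — at least 9 crossings.
The safety rule pushes this higher. Following every safe sequence of crossings, the most of the 5 that can be at the lab module as the airlock pod arrives there on crossing 9 is 4 — never all 5.
So no plan with fewer than 11 crossings exists, and this one achieves 11:
1. Engineer goes to the lab module with crate R2.  [the storage bay: crate K2, crate K3, crate K6, crate R4 | the lab module: crate R2]
2. Engineer goes back to the storage bay alone.  [the storage bay: crate K2, crate K3, crate K6, crate R4 | the lab module: crate R2]
3. Engineer goes to the lab module with crate R4.  [the storage bay: crate K2, crate K3, crate K6 | the lab module: crate R2, crate R4]
4. Engineer goes back to the storage bay with crate R2.  [the storage bay: crate K2, crate K3, crate K6, crate R2 | the lab module: crate R4]
5. Engineer goes to the lab module with crate K3.  [the storage bay: crate K2, crate K6, crate R2 | the lab module: crate K3, crate R4]
6. Engineer goes back to the storage bay alone.  [the storage bay: crate K2, crate K6, crate R2 | the lab module: crate K3, crate R4]
7. Engineer goes to the lab module with crate K2.  [the storage bay: crate K6, crate R2 | the lab module: crate K2, crate K3, crate R4]
8. Engineer goes back to the storage bay alone.  [the storage bay: crate K6, crate R2 | the lab module: crate K2, crate K3, crate R4]
9. Engineer goes to the lab module with crate K6.  [the storage bay: crate R2 | the lab module: crate K2, crate K3, crate K6, crate R4]
10. Engineer goes back to the storage bay alone.  [the storage bay: crate R2 | the lab module: crate K2, crate K3, crate K6, crate R4]
11. Engineer goes to the lab module with crate R2.  [the storage bay: — | the lab module: crate K2, crate K3, crate K6, crate R2, crate R4]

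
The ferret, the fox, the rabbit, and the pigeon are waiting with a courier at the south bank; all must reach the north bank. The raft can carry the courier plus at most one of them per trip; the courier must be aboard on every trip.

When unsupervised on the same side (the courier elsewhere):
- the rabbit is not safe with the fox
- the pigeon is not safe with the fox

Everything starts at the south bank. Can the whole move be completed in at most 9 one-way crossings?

Yes

Yes — this plan uses 9 crossings (≤ 9):
1. Courier goes to the north bank with the fox.
2. Courier goes back to the south bank alone.
3. Courier goes to the north bank with the ferret.
4. Courier goes back to the south bank alone.
5. Courier goes to the north bank with the rabbit.
6. Courier goes back to the south bank with the fox.
7. Courier goes to the north bank with the pigeon.
8. Courier goes back to the south bank alone.
9. Courier goes to the north bank with the fox.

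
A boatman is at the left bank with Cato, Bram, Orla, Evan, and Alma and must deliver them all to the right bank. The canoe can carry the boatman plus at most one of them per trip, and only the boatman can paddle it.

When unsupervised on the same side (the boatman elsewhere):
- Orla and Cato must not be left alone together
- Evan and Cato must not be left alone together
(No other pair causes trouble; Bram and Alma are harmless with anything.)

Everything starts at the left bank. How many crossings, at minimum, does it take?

11

Counting alone: the boatman can take at most 1 across per trip to the right bank, so moving all 5 needs at least 5 loaded trips out, with a return between consecutive ones — at least 9 crossings.
The safety rule pushes this higher. Following every safe sequence of crossings, the most of the 5 that can be at the right bank as the canoe arrives there on crossing 9 is 4 — never all 5.
So no plan with fewer than 11 crossings exists, and this one achieves 11:
1. Boatman goes to the right bank with Cato.
2. Boatman goes back to the left bank alone.
3. Boatman goes to the right bank with Bram.
4. Boatman goes back to the left bank alone.
5. Boatman goes to the right bank with Orla.
6. Boatman goes back to the left bank with Cato.
7. Boatman goes to the right bank with Evan.
8. Boatman goes back to the left bank alone.
9. Boatman goes to the right bank with Alma.
10. Boatman goes back to the left bank alone.
11. Boatman goes to the right bank with Cato.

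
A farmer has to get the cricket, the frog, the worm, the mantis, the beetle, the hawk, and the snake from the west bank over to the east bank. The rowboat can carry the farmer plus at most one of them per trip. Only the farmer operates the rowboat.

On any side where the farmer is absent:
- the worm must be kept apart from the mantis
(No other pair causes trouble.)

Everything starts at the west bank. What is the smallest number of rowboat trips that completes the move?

Counting alone: the farmer can take at most 1 across per trip to the east bank, so moving all 7 needs at least 7 loaded trips out, with a return between consecutive ones — at least 13 crossings.
The plan below uses exactly 13 crossings, so it is optimal:
1. Farmer goes to the east bank with the worm.
2. Farmer goes back to the west bank alone.
3. Farmer goes to the east bank with the cricket.
4. Farmer goes back to the west bank alone.
5. Farmer goes to the east bank with the frog.
6. Farmer goes back to the west bank alone.
7. Farmer goes to the east bank with the beetle.
8. Farmer goes back to the west bank alone.
9. Farmer goes to the east bank with the hawk.
10. Farmer goes back to the west bank alone.
11. Farmer goes to the east bank with the snake.
12. Farmer goes back to the west bank alone.
13. Farmer goes to the east bank with the mantis.

13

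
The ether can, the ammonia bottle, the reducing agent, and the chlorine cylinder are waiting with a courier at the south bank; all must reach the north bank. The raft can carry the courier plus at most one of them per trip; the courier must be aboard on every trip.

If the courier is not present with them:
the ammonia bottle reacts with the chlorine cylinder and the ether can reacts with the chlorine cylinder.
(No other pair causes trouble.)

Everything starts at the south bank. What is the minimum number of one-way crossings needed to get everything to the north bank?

9

Counting alone: the courier can take at most 1 across per trip to the north bank, so moving all 4 needs at least 4 loaded trips out, with a return between consecutive ones — at least 7 crossings.
The safety rule pushes this higher. Following every safe sequence of crossings, the most of the 4 that can be at the north bank as the raft arrives there on crossing 7 is 3 — never all 4.
So no plan with fewer than 9 crossings exists, and this one achieves 9:
1. Courier goes to the north bank with the chlorine cylinder.  [the south bank: the ammonia bottle, the ether can, the reducing agent | the north bank: the chlorine cylinder]
2. Courier goes back to the south bank alone.  [the south bank: the ammonia bottle, the ether can, the reducing agent | the north bank: the chlorine cylinder]
3. Courier goes to the north bank with the ether can.  [the south bank: the ammonia bottle, the reducing agent | the north bank: the chlorine cylinder, the ether can]
4. Courier goes back to the south bank with the chlorine cylinder.  [the south bank: the ammonia bottle, the chlorine cylinder, the reducing agent | the north bank: the ether can]
5. Courier goes to the north bank with the ammonia bottle.  [the south bank: the chlorine cylinder, the reducing agent | the north bank: the ammonia bottle, the ether can]
6. Courier goes back to the south bank alone.  [the south bank: the chlorine cylinder, the reducing agent | the north bank: the ammonia bottle, the ether can]
7. Courier goes to the north bank with the reducing agent.  [the south bank: the chlorine cylinder | the north bank: the ammonia bottle, the ether can, the reducing agent]
8. Courier goes back to the south bank alone.  [the south bank: the chlorine cylinder | the north bank: the ammonia bottle, the ether can, the reducing agent]
9. Courier goes to the north bank with the chlorine cylinder.  [the south bank: — | the north bank: the ammonia bottle, the chlorine cylinder, the ether can, the reducing agent]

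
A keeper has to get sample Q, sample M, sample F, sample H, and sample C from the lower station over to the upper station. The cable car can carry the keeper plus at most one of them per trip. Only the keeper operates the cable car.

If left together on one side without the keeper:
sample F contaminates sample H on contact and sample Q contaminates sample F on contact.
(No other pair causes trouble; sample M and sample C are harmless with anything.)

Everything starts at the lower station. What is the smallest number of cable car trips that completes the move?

11

Counting alone: the keeper can take at most 1 across per trip to the upper station, so moving all 5 needs at least 5 loaded trips out, with a return between consecutive ones — at least 9 crossings.
The safety rule pushes this higher. Following every safe sequence of crossings, the most of the 5 that can be at the upper station as the cable car arrives there on crossing 9 is 4 — never all 5.
So no plan with fewer than 11 crossings exists, and this one achieves 11:
1. Keeper goes to the upper station with sample F.
2. Keeper goes back to the lower station alone.
3. Keeper goes to the upper station with sample Q.
4. Keeper goes back to the lower station with sample F.
5. Keeper goes to the upper station with sample H.
6. Keeper goes back to the lower station alone.
7. Keeper goes to the upper station with sample M.
8. Keeper goes back to the lower station alone.
9. Keeper goes to the upper station with sample C.
10. Keeper goes back to the lower station alone.
11. Keeper goes to the upper station with sample F.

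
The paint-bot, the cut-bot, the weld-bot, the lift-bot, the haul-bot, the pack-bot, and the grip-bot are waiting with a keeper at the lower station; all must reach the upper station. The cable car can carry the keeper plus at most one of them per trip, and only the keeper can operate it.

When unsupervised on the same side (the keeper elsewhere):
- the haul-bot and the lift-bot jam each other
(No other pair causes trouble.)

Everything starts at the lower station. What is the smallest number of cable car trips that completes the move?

Counting alone: the keeper can take at most 1 across per trip to the upper station, so moving all 7 needs at least 7 loaded trips out, with a return between consecutive ones — at least 13 crossings.
The plan below uses exactly 13 crossings, so it is optimal:
1. Keeper goes to the upper station with the lift-bot.
2. Keeper goes back to the lower station alone.
3. Keeper goes to the upper station with the paint-bot.
4. Keeper goes back to the lower station alone.
5. Keeper goes to the upper station with the cut-bot.
6. Keeper goes back to the lower station alone.
7. Keeper goes to the upper station with the weld-bot.
8. Keeper goes back to the lower station alone.
9. Keeper goes to the upper station with the pack-bot.
10. Keeper goes back to the lower station alone.
11. Keeper goes to the upper station with the grip-bot.
12. Keeper goes back to the lower station alone.
13. Keeper goes to the upper station with the haul-bot.

13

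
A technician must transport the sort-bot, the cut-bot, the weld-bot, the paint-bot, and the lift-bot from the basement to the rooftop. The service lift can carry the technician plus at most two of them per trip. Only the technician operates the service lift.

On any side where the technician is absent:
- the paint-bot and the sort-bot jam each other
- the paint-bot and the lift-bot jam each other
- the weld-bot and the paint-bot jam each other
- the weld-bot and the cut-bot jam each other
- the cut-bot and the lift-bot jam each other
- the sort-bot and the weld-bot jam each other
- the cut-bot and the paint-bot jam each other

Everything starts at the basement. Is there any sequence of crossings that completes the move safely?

Whatever the first load, the items left behind include a forbidden pair without the technician. No opening move is safe, so no plan exists.

No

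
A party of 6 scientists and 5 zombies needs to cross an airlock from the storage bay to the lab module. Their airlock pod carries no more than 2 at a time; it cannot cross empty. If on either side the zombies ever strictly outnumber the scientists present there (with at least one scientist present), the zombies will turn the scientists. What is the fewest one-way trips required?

Counting alone: each trip to the lab module takes at most 2 across and each return brings at least 1 back, so after t trips out (and t−1 returns) at most 2t − (t−1) of the 11 are across; that first reaches 11 at t = 10, so at least 19 crossings are needed.
The plan below uses exactly 19 crossings, so it is optimal:
1. 2 zombies → the lab module.  (the storage bay: 6S 3Z; the lab module: 0S 2Z)
2. 1 zombie ← the storage bay.  (the storage bay: 6S 4Z; the lab module: 0S 1Z)
3. 2 zombies → the lab module.  (the storage bay: 6S 2Z; the lab module: 0S 3Z)
4. 1 zombie ← the storage bay.  (the storage bay: 6S 3Z; the lab module: 0S 2Z)
5. 2 scientists → the lab module.  (the storage bay: 4S 3Z; the lab module: 2S 2Z)
6. 1 zombie ← the storage bay.  (the storage bay: 4S 4Z; the lab module: 2S 1Z)
7. 1 scientist and 1 zombie → the lab module.  (the storage bay: 3S 3Z; the lab module: 3S 2Z)
8. 1 scientist ← the storage bay.  (the storage bay: 4S 3Z; the lab module: 2S 2Z)
9. 1 scientist and 1 zombie → the lab module.  (the storage bay: 3S 2Z; the lab module: 3S 3Z)
10. 1 zombie ← the storage bay.  (the storage bay: 3S 3Z; the lab module: 3S 2Z)
11. 1 scientist and 1 zombie → the lab module.  (the storage bay: 2S 2Z; the lab module: 4S 3Z)
12. 1 scientist ← the storage bay.  (the storage bay: 3S 2Z; the lab module: 3S 3Z)
13. 1 scientist and 1 zombie → the lab module.  (the storage bay: 2S 1Z; the lab module: 4S 4Z)
14. 1 zombie ← the storage bay.  (the storage bay: 2S 2Z; the lab module: 4S 3Z)
15. 1 scientist and 1 zombie → the lab module.  (the storage bay: 1S 1Z; the lab module: 5S 4Z)
16. 1 scientist ← the storage bay.  (the storage bay: 2S 1Z; the lab module: 4S 4Z)
17. 1 scientist and 1 zombie → the lab module.  (the storage bay: 1S 0Z; the lab module: 5S 5Z)
18. 1 zombie ← the storage bay.  (the storage bay: 1S 1Z; the lab module: 5S 4Z)
19. 1 scientist and 1 zombie → the lab module.  (the storage bay: 0S 0Z; the lab module: 6S 5Z)

19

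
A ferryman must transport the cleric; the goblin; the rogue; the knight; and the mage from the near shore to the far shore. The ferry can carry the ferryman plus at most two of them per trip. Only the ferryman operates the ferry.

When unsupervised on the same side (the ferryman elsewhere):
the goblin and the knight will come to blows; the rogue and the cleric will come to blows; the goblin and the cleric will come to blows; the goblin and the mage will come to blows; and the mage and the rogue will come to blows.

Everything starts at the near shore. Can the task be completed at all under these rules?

Yes

1. Ferryman goes to the far shore with the goblin and the rogue.  [the near shore: the cleric, the knight, the mage | the far shore: the goblin, the rogue]
2. Ferryman goes back to the near shore alone.  [the near shore: the cleric, the knight, the mage | the far shore: the goblin, the rogue]
3. Ferryman goes to the far shore with the cleric.  [the near shore: the knight, the mage | the far shore: the cleric, the goblin, the rogue]
4. Ferryman goes back to the near shore with the goblin and the rogue.  [the near shore: the goblin, the knight, the mage, the rogue | the far shore: the cleric]
5. Ferryman goes to the far shore with the knight and the mage.  [the near shore: the goblin, the rogue | the far shore: the cleric, the knight, the mage]
6. Ferryman goes back to the near shore alone.  [the near shore: the goblin, the rogue | the far shore: the cleric, the knight, the mage]
7. Ferryman goes to the far shore with the goblin and the rogue.  [the near shore: — | the far shore: the cleric, the goblin, the knight, the mage, the rogue]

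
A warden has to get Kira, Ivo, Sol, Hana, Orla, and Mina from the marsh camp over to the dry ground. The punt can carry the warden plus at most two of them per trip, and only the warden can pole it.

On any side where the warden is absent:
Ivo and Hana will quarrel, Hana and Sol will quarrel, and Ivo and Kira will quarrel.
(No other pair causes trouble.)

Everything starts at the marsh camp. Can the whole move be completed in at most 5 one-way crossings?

Yes

Yes — this plan uses 5 crossings (≤ 5):
1. Warden goes to the dry ground with Hana and Kira.
2. Warden goes back to the marsh camp alone.
3. Warden goes to the dry ground with Mina and Orla.
4. Warden goes back to the marsh camp alone.
5. Warden goes to the dry ground with Ivo and Sol.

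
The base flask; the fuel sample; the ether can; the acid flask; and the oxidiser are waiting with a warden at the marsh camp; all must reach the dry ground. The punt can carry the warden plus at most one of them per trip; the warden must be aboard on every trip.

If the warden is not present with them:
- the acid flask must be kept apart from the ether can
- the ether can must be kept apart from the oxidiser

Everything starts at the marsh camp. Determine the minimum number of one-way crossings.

Counting alone: the warden can take at most 1 across per trip to the dry ground, so moving all 5 needs at least 5 loaded trips out, with a return between consecutive ones — at least 9 crossings.
The safety rule pushes this higher. Following every safe sequence of crossings, the most of the 5 that can be at the dry ground as the punt arrives there on crossing 9 is 4 — never all 5.
So no plan with fewer than 11 crossings exists, and this one achieves 11:
1. Warden goes to the dry ground with the ether can.
2. Warden goes back to the marsh camp alone.
3. Warden goes to the dry ground with the base flask.
4. Warden goes back to the marsh camp alone.
5. Warden goes to the dry ground with the fuel sample.
6. Warden goes back to the marsh camp alone.
7. Warden goes to the dry ground with the acid flask.
8. Warden goes back to the marsh camp with the ether can.
9. Warden goes to the dry ground with the oxidiser.
10. Warden goes back to the marsh camp alone.
11. Warden goes to the dry ground with the ether can.

11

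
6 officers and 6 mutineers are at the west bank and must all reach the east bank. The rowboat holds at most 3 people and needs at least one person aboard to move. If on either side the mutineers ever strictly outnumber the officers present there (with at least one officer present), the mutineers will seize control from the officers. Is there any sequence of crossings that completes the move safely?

Following every safe sequence of crossings from the start, the most of the 12 that can be at the east bank as the rowboat arrives there on crossings 1, 3, 5 is 3, 5, 6 respectively; the best ever achieved is 6 of 12.
From crossing 7 on, no configuration arises that was not already reachable earlier: only 17 distinct safe configurations (who is on which side, and where the rowboat is) can ever be reached, none of them has everyone across, and every continuation just revisits them. They are: 0 officers + 0 mutineers across (rowboat back at the start); 0 officers + 1 mutineer across (rowboat there); 0 officers + 1 mutineer across (rowboat back at the start); 0 officers + 2 mutineers across (rowboat there); 0 officers + 2 mutineers across (rowboat back at the start); 0 officers + 3 mutineers across (rowboat there); 0 officers + 3 mutineers across (rowboat back at the start); 0 officers + 4 mutineers across (rowboat there); 0 officers + 4 mutineers across (rowboat back at the start); 0 officers + 5 mutineers across (rowboat there); 0 officers + 5 mutineers across (rowboat back at the start); 0 officers + 6 mutineers across (rowboat there); 1 officer + 1 mutineer across (rowboat there); 1 officer + 1 mutineer across (rowboat back at the start); 2 officers + 2 mutineers across (rowboat there); 2 officers + 2 mutineers across (rowboat back at the start); 3 officers + 3 mutineers across (rowboat there). So no valid plan exists.

No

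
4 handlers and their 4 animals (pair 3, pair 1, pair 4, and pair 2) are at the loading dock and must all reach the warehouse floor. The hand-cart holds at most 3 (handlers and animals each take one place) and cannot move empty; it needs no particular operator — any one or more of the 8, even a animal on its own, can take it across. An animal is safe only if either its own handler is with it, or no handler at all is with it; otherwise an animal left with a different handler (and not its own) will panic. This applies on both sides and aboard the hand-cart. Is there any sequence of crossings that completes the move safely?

1. animal 3 and handler 3 cross → the warehouse floor.
2. handler 3 crosses ← the loading dock.
3. animal 1, handler 1, and handler 3 cross → the warehouse floor.
4. animal 3 and handler 3 cross ← the loading dock.
5. handler 2, handler 3, and handler 4 cross → the warehouse floor.
6. animal 1 crosses ← the loading dock.
7. animal 1 and animal 3 cross → the warehouse floor.
8. animal 3 crosses ← the loading dock.
9. animal 2, animal 3, and animal 4 cross → the warehouse floor.

Yes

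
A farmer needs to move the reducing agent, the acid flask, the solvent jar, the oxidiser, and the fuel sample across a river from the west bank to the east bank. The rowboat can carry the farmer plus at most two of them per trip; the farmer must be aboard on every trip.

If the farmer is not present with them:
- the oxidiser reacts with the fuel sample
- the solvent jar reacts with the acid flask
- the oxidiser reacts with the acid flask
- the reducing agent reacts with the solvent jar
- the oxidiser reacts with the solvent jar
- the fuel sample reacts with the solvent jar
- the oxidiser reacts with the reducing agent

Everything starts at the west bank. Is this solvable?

No

Following every safe sequence of crossings from the start, the most of the 5 that can be at the east bank as the rowboat arrives there on crossings 1, 3 is 2, 3 respectively; the best ever achieved is 3 of 5.
From crossing 5 on, no configuration arises that was not already reachable earlier: only 10 distinct safe configurations (who is on which side, and where the rowboat is) can ever be reached, none of them has everyone across, and every continuation just revisits them. So no valid plan exists.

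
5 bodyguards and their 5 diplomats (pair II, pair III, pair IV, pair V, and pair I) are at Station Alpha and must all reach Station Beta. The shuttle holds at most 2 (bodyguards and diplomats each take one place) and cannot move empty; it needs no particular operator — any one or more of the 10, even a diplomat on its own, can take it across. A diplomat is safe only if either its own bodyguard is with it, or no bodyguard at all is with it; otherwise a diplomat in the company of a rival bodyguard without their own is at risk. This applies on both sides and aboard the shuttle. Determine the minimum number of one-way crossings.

Following every safe sequence of crossings from the start, the most of the 10 that can be at Station Beta as the shuttle arrives there on crossings 1, 3, 5, 7 is 2, 3, 4, 5 respectively; the best ever achieved is 5 of 10.
From crossing 9 on, no configuration arises that was not already reachable earlier: only 82 distinct safe configurations (who is on which side, and where the shuttle is) can ever be reached, none of them has everyone across, and every continuation just revisits them. So no valid plan exists.

impossible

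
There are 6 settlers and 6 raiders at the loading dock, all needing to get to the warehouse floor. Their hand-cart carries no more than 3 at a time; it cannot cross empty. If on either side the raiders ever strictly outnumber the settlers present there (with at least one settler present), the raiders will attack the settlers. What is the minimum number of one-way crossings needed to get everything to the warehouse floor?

impossible

Following every safe sequence of crossings from the start, the most of the 12 that can be at the warehouse floor as the hand-cart arrives there on crossings 1, 3, 5 is 3, 5, 6 respectively; the best ever achieved is 6 of 12.
From crossing 7 on, no configuration arises that was not already reachable earlier: only 17 distinct safe configurations (who is on which side, and where the hand-cart is) can ever be reached, none of them has everyone across, and every continuation just revisits them. They are: 0 settlers + 0 raiders across (hand-cart back at the start); 0 settlers + 1 raider across (hand-cart there); 0 settlers + 1 raider across (hand-cart back at the start); 0 settlers + 2 raiders across (hand-cart there); 0 settlers + 2 raiders across (hand-cart back at the start); 0 settlers + 3 raiders across (hand-cart there); 0 settlers + 3 raiders across (hand-cart back at the start); 0 settlers + 4 raiders across (hand-cart there); 0 settlers + 4 raiders across (hand-cart back at the start); 0 settlers + 5 raiders across (hand-cart there); 0 settlers + 5 raiders across (hand-cart back at the start); 0 settlers + 6 raiders across (hand-cart there); 1 settler + 1 raider across (hand-cart there); 1 settler + 1 raider across (hand-cart back at the start); 2 settlers + 2 raiders across (hand-cart there); 2 settlers + 2 raiders across (hand-cart back at the start); 3 settlers + 3 raiders across (hand-cart there). So no valid plan exists.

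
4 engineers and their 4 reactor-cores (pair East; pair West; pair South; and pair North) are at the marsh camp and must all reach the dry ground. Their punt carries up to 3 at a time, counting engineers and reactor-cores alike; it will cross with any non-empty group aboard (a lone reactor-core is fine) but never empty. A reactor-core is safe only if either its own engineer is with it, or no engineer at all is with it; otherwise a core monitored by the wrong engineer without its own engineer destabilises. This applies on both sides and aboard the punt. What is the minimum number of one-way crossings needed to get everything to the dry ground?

9

Counting alone: each trip to the dry ground takes at most 3 across and each return brings at least 1 back, so after t trips out (and t−1 returns) at most 3t − (t−1) of the 8 are across; that first reaches 8 at t = 4, so at least 7 crossings are needed.
The safety rule pushes this higher. Following every safe sequence of crossings, the most of the 8 that can be at the dry ground as the punt arrives there on crossing 7 is 7 — never all 8.
So no plan with fewer than 9 crossings exists, and this one achieves 9:
1. engineer East and reactor-core East cross → the dry ground.
2. engineer East crosses ← the marsh camp.
3. engineer East, engineer West, and reactor-core West cross → the dry ground.
4. engineer East and reactor-core East cross ← the marsh camp.
5. engineer East, engineer North, and engineer South cross → the dry ground.
6. reactor-core West crosses ← the marsh camp.
7. reactor-core East and reactor-core West cross → the dry ground.
8. reactor-core East crosses ← the marsh camp.
9. reactor-core East, reactor-core North, and reactor-core South cross → the dry ground.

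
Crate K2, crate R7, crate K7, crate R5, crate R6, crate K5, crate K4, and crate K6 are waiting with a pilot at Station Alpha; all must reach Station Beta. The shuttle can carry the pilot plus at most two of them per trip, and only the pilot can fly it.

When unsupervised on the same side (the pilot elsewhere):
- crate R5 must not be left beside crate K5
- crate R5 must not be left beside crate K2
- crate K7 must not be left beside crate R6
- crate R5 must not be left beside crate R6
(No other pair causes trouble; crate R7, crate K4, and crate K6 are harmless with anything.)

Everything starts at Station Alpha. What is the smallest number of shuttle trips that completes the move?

Counting alone: the pilot can take at most 2 across per trip to Station Beta, so moving all 8 needs at least 4 loaded trips out, with a return between consecutive ones — at least 7 crossings.
The safety rule pushes this higher. Following every safe sequence of crossings, the most of the 8 that can be at Station Beta as the shuttle arrives there on crossing 7 is 7 — never all 8.
So no plan with fewer than 9 crossings exists, and this one achieves 9:
1. Pilot goes to Station Beta with crate K7 and crate R5.
2. Pilot goes back to Station Alpha alone.
3. Pilot goes to Station Beta with crate R7.
4. Pilot goes back to Station Alpha alone.
5. Pilot goes to Station Beta with crate K4 and crate K6.
6. Pilot goes back to Station Alpha alone.
7. Pilot goes to Station Beta with crate K2 and crate K5.
8. Pilot goes back to Station Alpha with crate R5.
9. Pilot goes to Station Beta with crate R5 and crate R6.

9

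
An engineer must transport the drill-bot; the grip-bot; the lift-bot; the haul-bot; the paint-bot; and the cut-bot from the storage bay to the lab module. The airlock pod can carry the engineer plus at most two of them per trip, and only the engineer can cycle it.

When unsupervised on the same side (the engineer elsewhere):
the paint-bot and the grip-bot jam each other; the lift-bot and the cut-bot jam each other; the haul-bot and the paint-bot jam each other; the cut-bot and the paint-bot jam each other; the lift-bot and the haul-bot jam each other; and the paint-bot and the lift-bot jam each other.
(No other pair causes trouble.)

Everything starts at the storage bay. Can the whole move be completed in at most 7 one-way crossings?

Counting alone: the engineer can take at most 2 across per trip to the lab module, so moving all 6 needs at least 3 loaded trips out, with a return between consecutive ones — at least 5 crossings.
The safety rule pushes this higher. Following every safe sequence of crossings, the most of the 6 that can be at the lab module as the airlock pod arrives there on crossings 5, 7 is 4, 5 respectively — never all 6.
So the move cannot be finished within 7 crossings. (The shortest complete plan takes 9:)
1. Engineer goes to the lab module with the lift-bot and the paint-bot.
2. Engineer goes back to the storage bay with the lift-bot.
3. Engineer goes to the lab module with the drill-bot and the lift-bot.
4. Engineer goes back to the storage bay with the lift-bot.
5. Engineer goes to the lab module with the grip-bot and the lift-bot.
6. Engineer goes back to the storage bay with the paint-bot.
7. Engineer goes to the lab module with the cut-bot and the haul-bot.
8. Engineer goes back to the storage bay with the lift-bot.
9. Engineer goes to the lab module with the lift-bot and the paint-bot.

No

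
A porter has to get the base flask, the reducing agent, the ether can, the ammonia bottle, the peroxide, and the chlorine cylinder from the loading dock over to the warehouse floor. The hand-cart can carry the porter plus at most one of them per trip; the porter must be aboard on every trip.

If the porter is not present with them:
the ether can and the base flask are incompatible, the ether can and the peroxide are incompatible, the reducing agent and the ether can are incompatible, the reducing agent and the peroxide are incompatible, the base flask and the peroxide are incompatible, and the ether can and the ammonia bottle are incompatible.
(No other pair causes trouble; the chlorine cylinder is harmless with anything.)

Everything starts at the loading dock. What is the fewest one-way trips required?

impossible

Whatever the first load, the items left behind include a forbidden pair without the porter. No opening move is safe, so no plan exists.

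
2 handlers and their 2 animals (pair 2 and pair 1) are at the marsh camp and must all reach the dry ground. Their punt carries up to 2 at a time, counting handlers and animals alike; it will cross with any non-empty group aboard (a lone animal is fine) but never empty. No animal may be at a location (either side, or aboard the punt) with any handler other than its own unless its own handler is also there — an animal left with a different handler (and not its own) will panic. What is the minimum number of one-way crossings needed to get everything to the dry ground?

5

Counting alone: each trip to the dry ground takes at most 2 across and each return brings at least 1 back, so after t trips out (and t−1 returns) at most 2t − (t−1) of the 4 are across; that first reaches 4 at t = 3, so at least 5 crossings are needed.
The plan below uses exactly 5 crossings, so it is optimal:
1. animal 2 and handler 2 cross → the dry ground.
2. handler 2 crosses ← the marsh camp.
3. handler 1 and handler 2 cross → the dry ground.
4. handler 1 crosses ← the marsh camp.
5. animal 1 and handler 1 cross → the dry ground.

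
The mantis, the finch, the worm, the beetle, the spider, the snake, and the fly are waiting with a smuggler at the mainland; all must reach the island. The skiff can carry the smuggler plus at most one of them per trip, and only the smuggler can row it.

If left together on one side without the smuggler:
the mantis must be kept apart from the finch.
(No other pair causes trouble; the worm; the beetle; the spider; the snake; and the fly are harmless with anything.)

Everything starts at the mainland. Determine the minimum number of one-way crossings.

13

Counting alone: the smuggler can take at most 1 across per trip to the island, so moving all 7 needs at least 7 loaded trips out, with a return between consecutive ones — at least 13 crossings.
The plan below uses exactly 13 crossings, so it is optimal:
1. Smuggler goes to the island with the mantis.
2. Smuggler goes back to the mainland alone.
3. Smuggler goes to the island with the worm.
4. Smuggler goes back to the mainland alone.
5. Smuggler goes to the island with the beetle.
6. Smuggler goes back to the mainland alone.
7. Smuggler goes to the island with the spider.
8. Smuggler goes back to the mainland alone.
9. Smuggler goes to the island with the snake.
10. Smuggler goes back to the mainland alone.
11. Smuggler goes to the island with the fly.
12. Smuggler goes back to the mainland alone.
13. Smuggler goes to the island with the finch.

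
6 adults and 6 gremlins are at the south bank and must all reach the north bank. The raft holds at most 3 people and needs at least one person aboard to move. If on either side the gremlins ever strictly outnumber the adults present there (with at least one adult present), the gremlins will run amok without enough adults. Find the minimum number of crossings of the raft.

Following every safe sequence of crossings from the start, the most of the 12 that can be at the north bank as the raft arrives there on crossings 1, 3, 5 is 3, 5, 6 respectively; the best ever achieved is 6 of 12.
From crossing 7 on, no configuration arises that was not already reachable earlier: only 17 distinct safe configurations (who is on which side, and where the raft is) can ever be reached, none of them has everyone across, and every continuation just revisits them. They are: 0 adults + 0 gremlins across (raft back at the start); 0 adults + 1 gremlin across (raft there); 0 adults + 1 gremlin across (raft back at the start); 0 adults + 2 gremlins across (raft there); 0 adults + 2 gremlins across (raft back at the start); 0 adults + 3 gremlins across (raft there); 0 adults + 3 gremlins across (raft back at the start); 0 adults + 4 gremlins across (raft there); 0 adults + 4 gremlins across (raft back at the start); 0 adults + 5 gremlins across (raft there); 0 adults + 5 gremlins across (raft back at the start); 0 adults + 6 gremlins across (raft there); 1 adult + 1 gremlin across (raft there); 1 adult + 1 gremlin across (raft back at the start); 2 adults + 2 gremlins across (raft there); 2 adults + 2 gremlins across (raft back at the start); 3 adults + 3 gremlins across (raft there). So no valid plan exists.

impossible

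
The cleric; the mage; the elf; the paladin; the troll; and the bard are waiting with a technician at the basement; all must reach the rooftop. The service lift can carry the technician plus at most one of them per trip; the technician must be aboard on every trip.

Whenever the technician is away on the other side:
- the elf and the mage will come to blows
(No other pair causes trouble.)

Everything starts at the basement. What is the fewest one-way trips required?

11

Counting alone: the technician can take at most 1 across per trip to the rooftop, so moving all 6 needs at least 6 loaded trips out, with a return between consecutive ones — at least 11 crossings.
The plan below uses exactly 11 crossings, so it is optimal:
1. Technician goes to the rooftop with the mage.
2. Technician goes back to the basement alone.
3. Technician goes to the rooftop with the cleric.
4. Technician goes back to the basement alone.
5. Technician goes to the rooftop with the paladin.
6. Technician goes back to the basement alone.
7. Technician goes to the rooftop with the troll.
8. Technician goes back to the basement alone.
9. Technician goes to the rooftop with the bard.
10. Technician goes back to the basement alone.
11. Technician goes to the rooftop with the elf.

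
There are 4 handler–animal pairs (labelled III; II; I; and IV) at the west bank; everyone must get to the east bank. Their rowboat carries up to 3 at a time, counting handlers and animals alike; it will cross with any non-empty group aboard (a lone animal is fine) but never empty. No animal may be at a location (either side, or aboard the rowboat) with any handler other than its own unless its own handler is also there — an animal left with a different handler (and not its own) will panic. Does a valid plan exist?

Yes

1. animal III and handler III cross → the east bank.
2. handler III crosses ← the west bank.
3. animal II, handler II, and handler III cross → the east bank.
4. animal III and handler III cross ← the west bank.
5. handler I, handler III, and handler IV cross → the east bank.
6. animal II crosses ← the west bank.
7. animal II and animal III cross → the east bank.
8. animal III crosses ← the west bank.
9. animal I, animal III, and animal IV cross → the east bank.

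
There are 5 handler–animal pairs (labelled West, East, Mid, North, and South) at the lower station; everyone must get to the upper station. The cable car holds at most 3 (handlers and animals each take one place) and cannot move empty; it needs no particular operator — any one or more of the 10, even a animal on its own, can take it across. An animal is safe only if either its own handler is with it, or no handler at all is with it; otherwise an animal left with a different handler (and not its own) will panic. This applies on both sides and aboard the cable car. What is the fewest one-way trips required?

Counting alone: each trip to the upper station takes at most 3 across and each return brings at least 1 back, so after t trips out (and t−1 returns) at most 3t − (t−1) of the 10 are across; that first reaches 10 at t = 5, so at least 9 crossings are needed.
The safety rule pushes this higher. Following every safe sequence of crossings, the most of the 10 that can be at the upper station as the cable car arrives there on crossing 9 is 9 — never all 10.
So no plan with fewer than 11 crossings exists, and this one achieves 11:
1. animal West and handler West cross → the upper station.
2. handler West crosses ← the lower station.
3. animal East, animal Mid, and animal North cross → the upper station.
4. animal West crosses ← the lower station.
5. handler East, handler Mid, and handler North cross → the upper station.
6. animal East and handler East cross ← the lower station.
7. handler East, handler South, and handler West cross → the upper station.
8. animal Mid crosses ← the lower station.
9. animal East and animal West cross → the upper station.
10. animal West crosses ← the lower station.
11. animal Mid, animal South, and animal West cross → the upper station.

11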